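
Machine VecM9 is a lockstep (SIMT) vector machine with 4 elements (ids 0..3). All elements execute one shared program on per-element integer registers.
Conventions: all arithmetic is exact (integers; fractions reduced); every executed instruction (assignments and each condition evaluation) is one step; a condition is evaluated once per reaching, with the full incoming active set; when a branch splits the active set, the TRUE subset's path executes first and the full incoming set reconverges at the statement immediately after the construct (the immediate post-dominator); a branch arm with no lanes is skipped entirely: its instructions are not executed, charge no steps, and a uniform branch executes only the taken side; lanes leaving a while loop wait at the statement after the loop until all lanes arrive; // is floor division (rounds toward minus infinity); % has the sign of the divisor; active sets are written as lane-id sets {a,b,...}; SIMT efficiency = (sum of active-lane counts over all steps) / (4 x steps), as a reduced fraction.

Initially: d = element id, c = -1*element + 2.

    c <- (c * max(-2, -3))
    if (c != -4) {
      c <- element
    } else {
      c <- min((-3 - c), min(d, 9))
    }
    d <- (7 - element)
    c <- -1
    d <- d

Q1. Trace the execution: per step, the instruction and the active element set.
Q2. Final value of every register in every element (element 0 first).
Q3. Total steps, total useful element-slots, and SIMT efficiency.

step 0: c <- (c * max(-2, -3))       {0,1,2,3}
step 1: eval (c != -4)               {0,1,2,3}
step 2: c <- element                 {1,2,3}
step 3: c <- min((-3 - c), min(d, 9)) {0}
step 4: d <- (7 - element)           {0,1,2,3}
step 5: c <- -1                      {0,1,2,3}
step 6: d <- d                       {0,1,2,3}

Answer: 7 steps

d: 7,6,5,4
c: -1,-1,-1,-1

steps = 7; useful = 24; efficiency = 24/28 = 6/7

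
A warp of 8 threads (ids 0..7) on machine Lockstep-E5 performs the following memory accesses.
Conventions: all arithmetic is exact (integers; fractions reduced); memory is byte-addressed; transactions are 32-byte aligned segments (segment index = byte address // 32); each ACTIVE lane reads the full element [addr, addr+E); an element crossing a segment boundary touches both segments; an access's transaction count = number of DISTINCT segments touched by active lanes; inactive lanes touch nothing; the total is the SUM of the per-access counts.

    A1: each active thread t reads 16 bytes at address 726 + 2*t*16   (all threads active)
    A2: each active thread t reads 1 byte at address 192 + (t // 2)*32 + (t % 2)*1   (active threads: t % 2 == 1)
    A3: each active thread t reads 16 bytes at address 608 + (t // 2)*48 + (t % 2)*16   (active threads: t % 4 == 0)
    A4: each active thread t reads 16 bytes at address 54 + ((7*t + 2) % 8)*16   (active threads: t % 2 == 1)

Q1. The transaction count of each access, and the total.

A1: 9 transactions
A2: 4 transactions
A3: 2 transactions
A4: 4 transactions

Answer: 9,4,2,4; total 19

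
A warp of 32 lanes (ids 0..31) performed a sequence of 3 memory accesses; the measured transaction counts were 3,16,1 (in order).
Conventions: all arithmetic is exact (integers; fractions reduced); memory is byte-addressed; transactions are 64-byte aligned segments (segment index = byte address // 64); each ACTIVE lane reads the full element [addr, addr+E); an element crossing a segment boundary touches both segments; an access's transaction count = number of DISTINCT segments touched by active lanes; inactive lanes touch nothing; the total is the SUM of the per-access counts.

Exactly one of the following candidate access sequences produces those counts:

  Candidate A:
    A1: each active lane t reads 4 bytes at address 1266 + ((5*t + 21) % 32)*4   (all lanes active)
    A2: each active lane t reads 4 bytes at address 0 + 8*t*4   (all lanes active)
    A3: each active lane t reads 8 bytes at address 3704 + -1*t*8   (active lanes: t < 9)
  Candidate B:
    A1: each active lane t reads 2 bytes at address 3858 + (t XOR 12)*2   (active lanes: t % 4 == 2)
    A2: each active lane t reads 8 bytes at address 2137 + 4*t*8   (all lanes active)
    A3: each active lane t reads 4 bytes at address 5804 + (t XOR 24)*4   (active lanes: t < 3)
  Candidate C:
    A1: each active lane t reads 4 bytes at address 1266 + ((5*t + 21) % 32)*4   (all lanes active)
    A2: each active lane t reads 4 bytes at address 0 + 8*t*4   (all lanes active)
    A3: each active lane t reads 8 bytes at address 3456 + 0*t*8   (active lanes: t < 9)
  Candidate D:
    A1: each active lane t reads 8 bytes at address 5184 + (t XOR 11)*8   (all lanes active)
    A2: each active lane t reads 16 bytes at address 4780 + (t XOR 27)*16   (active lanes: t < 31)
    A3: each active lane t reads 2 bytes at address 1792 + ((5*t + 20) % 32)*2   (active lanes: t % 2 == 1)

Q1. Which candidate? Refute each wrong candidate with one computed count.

A: A3 gives 2 transactions, not 1
B: A1 gives 2 transactions, not 3
D: A1 gives 4 transactions, not 3
C: all counts match (3,16,1)

Answer: C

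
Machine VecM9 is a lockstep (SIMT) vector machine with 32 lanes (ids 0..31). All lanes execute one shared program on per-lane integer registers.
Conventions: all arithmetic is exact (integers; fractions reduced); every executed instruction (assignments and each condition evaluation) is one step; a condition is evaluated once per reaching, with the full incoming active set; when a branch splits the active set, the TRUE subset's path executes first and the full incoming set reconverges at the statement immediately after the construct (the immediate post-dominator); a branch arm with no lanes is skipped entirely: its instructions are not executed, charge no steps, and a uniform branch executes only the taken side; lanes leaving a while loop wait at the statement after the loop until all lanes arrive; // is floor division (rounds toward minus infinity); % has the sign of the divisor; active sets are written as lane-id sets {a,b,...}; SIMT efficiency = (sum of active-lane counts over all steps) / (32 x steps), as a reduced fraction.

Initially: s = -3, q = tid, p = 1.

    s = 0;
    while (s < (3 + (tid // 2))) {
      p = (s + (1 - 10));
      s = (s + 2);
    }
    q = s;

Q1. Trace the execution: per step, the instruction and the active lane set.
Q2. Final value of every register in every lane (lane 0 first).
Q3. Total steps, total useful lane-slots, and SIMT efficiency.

step 0: s <- 0                       {0,1,2,3,4,5,6,7,8,9,10,11,12,13,14,15,16,17,18,19,20,21,22,23,24,25,26,27,28,29,30,31}
step 1: eval (s < (3 + (tid // 2)))  {0,1,2,3,4,5,6,7,8,9,10,11,12,13,14,15,16,17,18,19,20,21,22,23,24,25,26,27,28,29,30,31}
step 2: p <- (s + (1 - 10))          {0,1,2,3,4,5,6,7,8,9,10,11,12,13,14,15,16,17,18,19,20,21,22,23,24,25,26,27,28,29,30,31}
step 3: s <- (s + 2)                 {0,1,2,3,4,5,6,7,8,9,10,11,12,13,14,15,16,17,18,19,20,21,22,23,24,25,26,27,28,29,30,31}
step 4: eval (s < (3 + (tid // 2)))  {0,1,2,3,4,5,6,7,8,9,10,11,12,13,14,15,16,17,18,19,20,21,22,23,24,25,26,27,28,29,30,31}
step 5: p <- (s + (1 - 10))          {0,1,2,3,4,5,6,7,8,9,10,11,12,13,14,15,16,17,18,19,20,21,22,23,24,25,26,27,28,29,30,31}
step 6: s <- (s + 2)                 {0,1,2,3,4,5,6,7,8,9,10,11,12,13,14,15,16,17,18,19,20,21,22,23,24,25,26,27,28,29,30,31}
step 7: eval (s < (3 + (tid // 2)))  {0,1,2,3,4,5,6,7,8,9,10,11,12,13,14,15,16,17,18,19,20,21,22,23,24,25,26,27,28,29,30,31}
step 8: p <- (s + (1 - 10))          {4,5,6,7,8,9,10,11,12,13,14,15,16,17,18,19,20,21,22,23,24,25,26,27,28,29,30,31}
step 9: s <- (s + 2)                 {4,5,6,7,8,9,10,11,12,13,14,15,16,17,18,19,20,21,22,23,24,25,26,27,28,29,30,31}
step 10: eval (s < (3 + (tid // 2)))  {4,5,6,7,8,9,10,11,12,13,14,15,16,17,18,19,20,21,22,23,24,25,26,27,28,29,30,31}
step 11: p <- (s + (1 - 10))          {8,9,10,11,12,13,14,15,16,17,18,19,20,21,22,23,24,25,26,27,28,29,30,31}
step 12: s <- (s + 2)                 {8,9,10,11,12,13,14,15,16,17,18,19,20,21,22,23,24,25,26,27,28,29,30,31}
step 13: eval (s < (3 + (tid // 2)))  {8,9,10,11,12,13,14,15,16,17,18,19,20,21,22,23,24,25,26,27,28,29,30,31}
step 14: p <- (s + (1 - 10))          {12,13,14,15,16,17,18,19,20,21,22,23,24,25,26,27,28,29,30,31}
step 15: s <- (s + 2)                 {12,13,14,15,16,17,18,19,20,21,22,23,24,25,26,27,28,29,30,31}
step 16: eval (s < (3 + (tid // 2)))  {12,13,14,15,16,17,18,19,20,21,22,23,24,25,26,27,28,29,30,31}
step 17: p <- (s + (1 - 10))          {16,17,18,19,20,21,22,23,24,25,26,27,28,29,30,31}
step 18: s <- (s + 2)                 {16,17,18,19,20,21,22,23,24,25,26,27,28,29,30,31}
step 19: eval (s < (3 + (tid // 2)))  {16,17,18,19,20,21,22,23,24,25,26,27,28,29,30,31}
step 20: p <- (s + (1 - 10))          {20,21,22,23,24,25,26,27,28,29,30,31}
step 21: s <- (s + 2)                 {20,21,22,23,24,25,26,27,28,29,30,31}
step 22: eval (s < (3 + (tid // 2)))  {20,21,22,23,24,25,26,27,28,29,30,31}
step 23: p <- (s + (1 - 10))          {24,25,26,27,28,29,30,31}
step 24: s <- (s + 2)                 {24,25,26,27,28,29,30,31}
step 25: eval (s < (3 + (tid // 2)))  {24,25,26,27,28,29,30,31}
step 26: p <- (s + (1 - 10))          {28,29,30,31}
step 27: s <- (s + 2)                 {28,29,30,31}
step 28: eval (s < (3 + (tid // 2)))  {28,29,30,31}
step 29: q <- s                       {0,1,2,3,4,5,6,7,8,9,10,11,12,13,14,15,16,17,18,19,20,21,22,23,24,25,26,27,28,29,30,31}

Answer: 30 steps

s: 4,4,4,4,6,6,6,6,8,8,8,8,10,10,10,10,12,12,12,12,14,14,14,14,16,16,16,16,18,18,18,18
q: 4,4,4,4,6,6,6,6,8,8,8,8,10,10,10,10,12,12,12,12,14,14,14,14,16,16,16,16,18,18,18,18
p: -7,-7,-7,-7,-5,-5,-5,-5,-3,-3,-3,-3,-1,-1,-1,-1,1,1,1,1,3,3,3,3,5,5,5,5,7,7,7,7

steps = 30; useful = 624; efficiency = 624/960 = 13/20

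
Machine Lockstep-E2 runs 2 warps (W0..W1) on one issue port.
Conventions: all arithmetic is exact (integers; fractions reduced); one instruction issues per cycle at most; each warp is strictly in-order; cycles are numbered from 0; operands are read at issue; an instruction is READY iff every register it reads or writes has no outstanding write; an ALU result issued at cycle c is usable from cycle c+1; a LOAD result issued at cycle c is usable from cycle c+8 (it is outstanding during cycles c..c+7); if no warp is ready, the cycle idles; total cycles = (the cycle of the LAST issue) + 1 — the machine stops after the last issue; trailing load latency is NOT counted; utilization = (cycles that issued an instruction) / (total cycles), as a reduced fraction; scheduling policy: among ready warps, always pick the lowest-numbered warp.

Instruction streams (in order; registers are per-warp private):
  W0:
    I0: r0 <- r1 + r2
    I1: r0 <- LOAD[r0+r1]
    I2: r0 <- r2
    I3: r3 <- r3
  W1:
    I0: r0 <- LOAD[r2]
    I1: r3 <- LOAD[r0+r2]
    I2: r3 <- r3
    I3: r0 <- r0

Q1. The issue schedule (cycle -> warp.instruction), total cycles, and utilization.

cycle 0: W0.I0
cycle 1: W0.I1
cycle 2: W1.I0
cycle 3: idle
cycle 4: idle
cycle 5: idle
cycle 6: idle
cycle 7: idle
cycle 8: idle
cycle 9: W0.I2
cycle 10: W0.I3
cycle 11: W1.I1
cycle 12: idle
cycle 13: idle
cycle 14: idle
cycle 15: idle
cycle 16: idle
cycle 17: idle
cycle 18: idle
cycle 19: W1.I2
cycle 20: W1.I3

Answer: 21 cycles, utilization 8/21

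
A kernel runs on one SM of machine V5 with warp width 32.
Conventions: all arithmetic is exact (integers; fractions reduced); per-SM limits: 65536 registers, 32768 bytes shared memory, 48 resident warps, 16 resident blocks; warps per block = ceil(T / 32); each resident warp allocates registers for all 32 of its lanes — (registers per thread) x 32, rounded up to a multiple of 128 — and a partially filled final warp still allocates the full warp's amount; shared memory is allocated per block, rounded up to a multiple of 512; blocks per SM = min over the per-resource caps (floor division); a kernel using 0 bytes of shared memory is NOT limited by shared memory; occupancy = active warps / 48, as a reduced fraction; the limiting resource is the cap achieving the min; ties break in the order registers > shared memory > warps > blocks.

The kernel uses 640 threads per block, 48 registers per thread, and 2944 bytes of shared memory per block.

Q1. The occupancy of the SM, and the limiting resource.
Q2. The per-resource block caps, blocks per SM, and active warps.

Answer: occupancy 5/6, limited by registers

registers: 2 blocks
shared memory: 10 blocks
warps: 2 blocks
blocks: 16 blocks

Answer: 2 blocks, 40 active warps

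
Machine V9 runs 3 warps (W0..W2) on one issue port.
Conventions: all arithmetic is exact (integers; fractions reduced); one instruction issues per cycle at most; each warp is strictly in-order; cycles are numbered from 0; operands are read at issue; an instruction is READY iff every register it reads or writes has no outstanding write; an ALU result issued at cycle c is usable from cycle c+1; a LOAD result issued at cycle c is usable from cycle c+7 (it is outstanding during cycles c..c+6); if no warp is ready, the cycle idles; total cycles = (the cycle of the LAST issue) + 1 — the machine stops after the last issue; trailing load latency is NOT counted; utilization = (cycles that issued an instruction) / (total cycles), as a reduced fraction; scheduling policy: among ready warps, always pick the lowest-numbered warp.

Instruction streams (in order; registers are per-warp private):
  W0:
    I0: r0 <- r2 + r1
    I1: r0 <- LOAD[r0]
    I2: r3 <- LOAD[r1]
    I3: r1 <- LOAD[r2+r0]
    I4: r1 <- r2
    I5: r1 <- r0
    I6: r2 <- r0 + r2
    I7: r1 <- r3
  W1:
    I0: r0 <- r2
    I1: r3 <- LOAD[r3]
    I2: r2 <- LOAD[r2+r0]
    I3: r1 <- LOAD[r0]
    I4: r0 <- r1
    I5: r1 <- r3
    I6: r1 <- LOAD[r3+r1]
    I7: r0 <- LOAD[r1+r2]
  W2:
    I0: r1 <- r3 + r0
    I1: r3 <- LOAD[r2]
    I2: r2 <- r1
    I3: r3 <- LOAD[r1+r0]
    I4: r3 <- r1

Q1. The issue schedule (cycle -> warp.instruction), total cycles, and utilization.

cycle 0: W0.I0
cycle 1: W0.I1
cycle 2: W0.I2
cycle 3: W1.I0
cycle 4: W1.I1
cycle 5: W1.I2
cycle 6: W1.I3
cycle 7: W2.I0
cycle 8: W0.I3
cycle 9: W2.I1
cycle 10: W2.I2
cycle 11: idle
cycle 12: idle
cycle 13: W1.I4
cycle 14: W1.I5
cycle 15: W0.I4
cycle 16: W0.I5
cycle 17: W0.I6
cycle 18: W0.I7
cycle 19: W1.I6
cycle 20: W2.I3
cycle 21: idle
cycle 22: idle
cycle 23: idle
cycle 24: idle
cycle 25: idle
cycle 26: W1.I7
cycle 27: W2.I4

Answer: 28 cycles, utilization 3/4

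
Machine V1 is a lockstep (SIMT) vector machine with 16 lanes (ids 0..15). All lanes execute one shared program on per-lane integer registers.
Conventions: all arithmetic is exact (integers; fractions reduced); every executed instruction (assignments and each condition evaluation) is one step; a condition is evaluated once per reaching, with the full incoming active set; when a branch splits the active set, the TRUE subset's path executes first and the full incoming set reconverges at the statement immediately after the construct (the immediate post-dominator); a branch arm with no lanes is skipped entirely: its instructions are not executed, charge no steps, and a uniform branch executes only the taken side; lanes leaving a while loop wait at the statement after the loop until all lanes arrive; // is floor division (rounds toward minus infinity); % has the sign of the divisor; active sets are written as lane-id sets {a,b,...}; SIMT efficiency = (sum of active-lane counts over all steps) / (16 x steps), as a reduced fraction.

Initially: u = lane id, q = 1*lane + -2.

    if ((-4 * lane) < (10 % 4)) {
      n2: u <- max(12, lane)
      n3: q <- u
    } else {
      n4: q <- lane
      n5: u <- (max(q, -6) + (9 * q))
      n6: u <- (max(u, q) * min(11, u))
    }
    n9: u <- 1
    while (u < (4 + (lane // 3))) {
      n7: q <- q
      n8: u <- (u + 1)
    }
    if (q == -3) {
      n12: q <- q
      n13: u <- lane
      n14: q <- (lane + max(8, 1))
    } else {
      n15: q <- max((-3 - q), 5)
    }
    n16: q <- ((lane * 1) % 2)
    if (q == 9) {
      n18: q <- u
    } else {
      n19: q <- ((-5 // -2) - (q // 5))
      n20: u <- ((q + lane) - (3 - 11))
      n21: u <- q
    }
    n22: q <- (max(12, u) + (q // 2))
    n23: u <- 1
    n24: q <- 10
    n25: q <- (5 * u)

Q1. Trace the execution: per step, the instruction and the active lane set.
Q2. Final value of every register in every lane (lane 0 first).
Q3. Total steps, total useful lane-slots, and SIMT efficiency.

step 0: eval ((-4 * lane) < (10 % 4)) {0,1,2,3,4,5,6,7,8,9,10,11,12,13,14,15}
step 1: u <- max(12, lane)           {0,1,2,3,4,5,6,7,8,9,10,11,12,13,14,15}
step 2: q <- u                       {0,1,2,3,4,5,6,7,8,9,10,11,12,13,14,15}
step 3: u <- 1                       {0,1,2,3,4,5,6,7,8,9,10,11,12,13,14,15}
step 4: eval (u < (4 + (lane // 3))) {0,1,2,3,4,5,6,7,8,9,10,11,12,13,14,15}
step 5: q <- q                       {0,1,2,3,4,5,6,7,8,9,10,11,12,13,14,15}
step 6: u <- (u + 1)                 {0,1,2,3,4,5,6,7,8,9,10,11,12,13,14,15}
step 7: eval (u < (4 + (lane // 3))) {0,1,2,3,4,5,6,7,8,9,10,11,12,13,14,15}
step 8: q <- q                       {0,1,2,3,4,5,6,7,8,9,10,11,12,13,14,15}
step 9: u <- (u + 1)                 {0,1,2,3,4,5,6,7,8,9,10,11,12,13,14,15}
step 10: eval (u < (4 + (lane // 3))) {0,1,2,3,4,5,6,7,8,9,10,11,12,13,14,15}
step 11: q <- q                       {0,1,2,3,4,5,6,7,8,9,10,11,12,13,14,15}
step 12: u <- (u + 1)                 {0,1,2,3,4,5,6,7,8,9,10,11,12,13,14,15}
step 13: eval (u < (4 + (lane // 3))) {0,1,2,3,4,5,6,7,8,9,10,11,12,13,14,15}
step 14: q <- q                       {3,4,5,6,7,8,9,10,11,12,13,14,15}
step 15: u <- (u + 1)                 {3,4,5,6,7,8,9,10,11,12,13,14,15}
step 16: eval (u < (4 + (lane // 3))) {3,4,5,6,7,8,9,10,11,12,13,14,15}
step 17: q <- q                       {6,7,8,9,10,11,12,13,14,15}
step 18: u <- (u + 1)                 {6,7,8,9,10,11,12,13,14,15}
step 19: eval (u < (4 + (lane // 3))) {6,7,8,9,10,11,12,13,14,15}
step 20: q <- q                       {9,10,11,12,13,14,15}
step 21: u <- (u + 1)                 {9,10,11,12,13,14,15}
step 22: eval (u < (4 + (lane // 3))) {9,10,11,12,13,14,15}
step 23: q <- q                       {12,13,14,15}
step 24: u <- (u + 1)                 {12,13,14,15}
step 25: eval (u < (4 + (lane // 3))) {12,13,14,15}
step 26: q <- q                       {15}
step 27: u <- (u + 1)                 {15}
step 28: eval (u < (4 + (lane // 3))) {15}
step 29: eval (q == -3)               {0,1,2,3,4,5,6,7,8,9,10,11,12,13,14,15}
step 30: q <- max((-3 - q), 5)        {0,1,2,3,4,5,6,7,8,9,10,11,12,13,14,15}
step 31: q <- ((lane * 1) % 2)        {0,1,2,3,4,5,6,7,8,9,10,11,12,13,14,15}
step 32: eval (q == 9)                {0,1,2,3,4,5,6,7,8,9,10,11,12,13,14,15}
step 33: q <- ((-5 // -2) - (q // 5)) {0,1,2,3,4,5,6,7,8,9,10,11,12,13,14,15}
step 34: u <- ((q + lane) - (3 - 11)) {0,1,2,3,4,5,6,7,8,9,10,11,12,13,14,15}
step 35: u <- q                       {0,1,2,3,4,5,6,7,8,9,10,11,12,13,14,15}
step 36: q <- (max(12, u) + (q // 2)) {0,1,2,3,4,5,6,7,8,9,10,11,12,13,14,15}
step 37: u <- 1                       {0,1,2,3,4,5,6,7,8,9,10,11,12,13,14,15}
step 38: q <- 10                      {0,1,2,3,4,5,6,7,8,9,10,11,12,13,14,15}
step 39: q <- (5 * u)                 {0,1,2,3,4,5,6,7,8,9,10,11,12,13,14,15}

Answer: 40 steps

u: 1,1,1,1,1,1,1,1,1,1,1,1,1,1,1,1
q: 5,5,5,5,5,5,5,5,5,5,5,5,5,5,5,5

steps = 40; useful = 505; efficiency = 505/640 = 101/128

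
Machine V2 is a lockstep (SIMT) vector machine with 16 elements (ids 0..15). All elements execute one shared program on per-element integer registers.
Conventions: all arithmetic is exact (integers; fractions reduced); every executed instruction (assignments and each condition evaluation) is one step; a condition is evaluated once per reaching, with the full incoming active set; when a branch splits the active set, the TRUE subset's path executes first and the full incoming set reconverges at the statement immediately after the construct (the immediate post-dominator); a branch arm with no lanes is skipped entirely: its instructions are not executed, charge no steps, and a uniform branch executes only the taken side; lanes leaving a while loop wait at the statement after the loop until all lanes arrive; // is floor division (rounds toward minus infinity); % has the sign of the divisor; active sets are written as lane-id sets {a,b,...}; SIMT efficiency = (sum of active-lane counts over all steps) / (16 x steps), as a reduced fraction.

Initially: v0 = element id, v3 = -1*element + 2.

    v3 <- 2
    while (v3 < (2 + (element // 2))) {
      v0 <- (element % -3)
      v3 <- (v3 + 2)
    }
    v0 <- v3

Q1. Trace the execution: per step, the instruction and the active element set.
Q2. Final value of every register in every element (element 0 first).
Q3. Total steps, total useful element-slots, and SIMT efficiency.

step 0: v3 <- 2                      {0,1,2,3,4,5,6,7,8,9,10,11,12,13,14,15}
step 1: eval (v3 < (2 + (element // 2))) {0,1,2,3,4,5,6,7,8,9,10,11,12,13,14,15}
step 2: v0 <- (element % -3)         {2,3,4,5,6,7,8,9,10,11,12,13,14,15}
step 3: v3 <- (v3 + 2)               {2,3,4,5,6,7,8,9,10,11,12,13,14,15}
step 4: eval (v3 < (2 + (element // 2))) {2,3,4,5,6,7,8,9,10,11,12,13,14,15}
step 5: v0 <- (element % -3)         {6,7,8,9,10,11,12,13,14,15}
step 6: v3 <- (v3 + 2)               {6,7,8,9,10,11,12,13,14,15}
step 7: eval (v3 < (2 + (element // 2))) {6,7,8,9,10,11,12,13,14,15}
step 8: v0 <- (element % -3)         {10,11,12,13,14,15}
step 9: v3 <- (v3 + 2)               {10,11,12,13,14,15}
step 10: eval (v3 < (2 + (element // 2))) {10,11,12,13,14,15}
step 11: v0 <- (element % -3)         {14,15}
step 12: v3 <- (v3 + 2)               {14,15}
step 13: eval (v3 < (2 + (element // 2))) {14,15}
step 14: v0 <- v3                     {0,1,2,3,4,5,6,7,8,9,10,11,12,13,14,15}

Answer: 15 steps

v0: 2,2,4,4,4,4,6,6,6,6,8,8,8,8,10,10
v3: 2,2,4,4,4,4,6,6,6,6,8,8,8,8,10,10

steps = 15; useful = 144; efficiency = 144/240 = 3/5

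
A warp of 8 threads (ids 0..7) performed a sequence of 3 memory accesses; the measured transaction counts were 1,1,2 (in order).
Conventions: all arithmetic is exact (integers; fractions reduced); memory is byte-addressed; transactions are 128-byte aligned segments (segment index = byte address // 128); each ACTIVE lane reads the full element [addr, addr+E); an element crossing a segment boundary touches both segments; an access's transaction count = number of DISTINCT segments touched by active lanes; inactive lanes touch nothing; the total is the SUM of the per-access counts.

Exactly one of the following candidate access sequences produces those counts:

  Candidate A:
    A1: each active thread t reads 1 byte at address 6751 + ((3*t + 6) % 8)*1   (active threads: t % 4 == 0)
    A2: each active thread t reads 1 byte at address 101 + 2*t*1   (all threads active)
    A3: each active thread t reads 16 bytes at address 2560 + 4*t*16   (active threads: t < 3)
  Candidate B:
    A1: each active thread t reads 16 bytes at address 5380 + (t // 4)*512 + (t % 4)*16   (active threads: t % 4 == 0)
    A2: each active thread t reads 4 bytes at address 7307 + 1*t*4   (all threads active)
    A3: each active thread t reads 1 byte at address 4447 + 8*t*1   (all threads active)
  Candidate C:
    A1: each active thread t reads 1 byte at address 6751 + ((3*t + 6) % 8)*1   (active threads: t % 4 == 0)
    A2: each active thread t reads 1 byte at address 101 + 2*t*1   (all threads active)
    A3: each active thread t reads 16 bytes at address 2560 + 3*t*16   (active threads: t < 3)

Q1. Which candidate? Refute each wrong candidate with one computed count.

B: A1 gives 2 transactions, not 1
C: A3 gives 1 transaction, not 2
A: all counts match (1,1,2)

Answer: A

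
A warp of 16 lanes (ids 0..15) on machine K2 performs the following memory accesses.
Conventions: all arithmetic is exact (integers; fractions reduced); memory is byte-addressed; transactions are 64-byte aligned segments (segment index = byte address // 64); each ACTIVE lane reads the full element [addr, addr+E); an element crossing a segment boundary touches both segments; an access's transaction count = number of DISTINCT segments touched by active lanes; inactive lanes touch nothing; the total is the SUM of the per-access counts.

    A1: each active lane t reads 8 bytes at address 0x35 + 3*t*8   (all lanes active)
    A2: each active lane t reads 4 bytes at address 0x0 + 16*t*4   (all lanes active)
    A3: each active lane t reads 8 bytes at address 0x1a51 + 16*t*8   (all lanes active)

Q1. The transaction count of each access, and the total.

A1: 7 transactions
A2: 16 transactions
A3: 16 transactions

Answer: 7,16,16; total 39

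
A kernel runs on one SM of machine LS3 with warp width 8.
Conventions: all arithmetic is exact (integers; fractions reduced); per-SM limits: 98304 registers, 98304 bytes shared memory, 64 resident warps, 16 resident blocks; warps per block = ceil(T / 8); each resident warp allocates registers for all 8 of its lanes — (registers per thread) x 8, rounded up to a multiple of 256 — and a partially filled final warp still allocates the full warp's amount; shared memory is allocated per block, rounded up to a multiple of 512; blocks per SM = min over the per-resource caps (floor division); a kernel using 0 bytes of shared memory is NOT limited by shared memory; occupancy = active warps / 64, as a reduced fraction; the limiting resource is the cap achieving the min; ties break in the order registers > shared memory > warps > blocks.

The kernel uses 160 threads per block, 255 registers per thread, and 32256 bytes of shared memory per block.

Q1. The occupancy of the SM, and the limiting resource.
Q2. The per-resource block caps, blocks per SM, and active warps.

Answer: occupancy 5/8, limited by registers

registers: 2 blocks
shared memory: 3 blocks
warps: 3 blocks
blocks: 16 blocks

Answer: 2 blocks, 40 active warps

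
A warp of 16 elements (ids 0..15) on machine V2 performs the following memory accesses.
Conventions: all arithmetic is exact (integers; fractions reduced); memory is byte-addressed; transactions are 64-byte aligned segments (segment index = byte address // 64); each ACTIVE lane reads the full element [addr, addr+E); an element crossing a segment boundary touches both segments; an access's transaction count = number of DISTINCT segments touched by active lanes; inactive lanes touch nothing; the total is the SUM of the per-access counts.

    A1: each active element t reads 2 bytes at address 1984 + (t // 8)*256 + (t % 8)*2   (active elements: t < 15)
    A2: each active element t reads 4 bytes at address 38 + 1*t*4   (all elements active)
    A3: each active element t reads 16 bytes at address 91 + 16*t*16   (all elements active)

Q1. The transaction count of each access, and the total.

A1: 2 transactions
A2: 2 transactions
A3: 16 transactions

Answer: 2,2,16; total 20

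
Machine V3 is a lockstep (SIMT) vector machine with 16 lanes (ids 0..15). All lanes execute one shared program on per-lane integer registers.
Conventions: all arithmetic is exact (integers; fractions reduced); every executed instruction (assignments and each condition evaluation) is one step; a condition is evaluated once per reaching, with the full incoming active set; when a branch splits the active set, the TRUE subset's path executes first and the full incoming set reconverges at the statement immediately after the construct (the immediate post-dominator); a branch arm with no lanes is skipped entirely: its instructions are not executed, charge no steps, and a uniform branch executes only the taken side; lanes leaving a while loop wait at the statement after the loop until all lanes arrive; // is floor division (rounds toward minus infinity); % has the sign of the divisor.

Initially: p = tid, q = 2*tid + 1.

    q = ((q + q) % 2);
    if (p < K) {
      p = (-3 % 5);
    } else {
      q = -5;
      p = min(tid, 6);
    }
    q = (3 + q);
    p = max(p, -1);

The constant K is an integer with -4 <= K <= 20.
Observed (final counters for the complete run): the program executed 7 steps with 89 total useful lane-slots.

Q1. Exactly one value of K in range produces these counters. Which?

Answer: K = 7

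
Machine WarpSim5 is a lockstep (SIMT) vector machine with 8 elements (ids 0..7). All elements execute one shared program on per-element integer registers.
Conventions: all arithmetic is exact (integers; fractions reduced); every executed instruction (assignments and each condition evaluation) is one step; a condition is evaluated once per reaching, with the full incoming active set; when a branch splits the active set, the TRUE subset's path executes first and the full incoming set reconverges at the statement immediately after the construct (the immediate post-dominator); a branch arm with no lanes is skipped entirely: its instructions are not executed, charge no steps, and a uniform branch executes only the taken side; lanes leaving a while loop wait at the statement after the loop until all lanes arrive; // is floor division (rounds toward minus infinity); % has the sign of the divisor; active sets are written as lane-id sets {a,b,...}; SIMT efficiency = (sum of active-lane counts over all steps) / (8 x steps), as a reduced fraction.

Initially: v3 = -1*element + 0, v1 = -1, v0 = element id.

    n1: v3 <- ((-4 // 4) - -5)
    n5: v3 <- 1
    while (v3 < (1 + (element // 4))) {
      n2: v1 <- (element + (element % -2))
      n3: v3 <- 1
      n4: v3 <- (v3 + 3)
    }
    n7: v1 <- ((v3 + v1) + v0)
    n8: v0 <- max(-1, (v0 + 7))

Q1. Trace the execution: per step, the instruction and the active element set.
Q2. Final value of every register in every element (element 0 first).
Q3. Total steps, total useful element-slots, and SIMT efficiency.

step 0: v3 <- ((-4 // 4) - -5)       {0,1,2,3,4,5,6,7}
step 1: v3 <- 1                      {0,1,2,3,4,5,6,7}
step 2: eval (v3 < (1 + (element // 4))) {0,1,2,3,4,5,6,7}
step 3: v1 <- (element + (element % -2)) {4,5,6,7}
step 4: v3 <- 1                      {4,5,6,7}
step 5: v3 <- (v3 + 3)               {4,5,6,7}
step 6: eval (v3 < (1 + (element // 4))) {4,5,6,7}
step 7: v1 <- ((v3 + v1) + v0)       {0,1,2,3,4,5,6,7}
step 8: v0 <- max(-1, (v0 + 7))      {0,1,2,3,4,5,6,7}

Answer: 9 steps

v3: 1,1,1,1,4,4,4,4
v1: 0,1,2,3,12,13,16,17
v0: 7,8,9,10,11,12,13,14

steps = 9; useful = 56; efficiency = 56/72 = 7/9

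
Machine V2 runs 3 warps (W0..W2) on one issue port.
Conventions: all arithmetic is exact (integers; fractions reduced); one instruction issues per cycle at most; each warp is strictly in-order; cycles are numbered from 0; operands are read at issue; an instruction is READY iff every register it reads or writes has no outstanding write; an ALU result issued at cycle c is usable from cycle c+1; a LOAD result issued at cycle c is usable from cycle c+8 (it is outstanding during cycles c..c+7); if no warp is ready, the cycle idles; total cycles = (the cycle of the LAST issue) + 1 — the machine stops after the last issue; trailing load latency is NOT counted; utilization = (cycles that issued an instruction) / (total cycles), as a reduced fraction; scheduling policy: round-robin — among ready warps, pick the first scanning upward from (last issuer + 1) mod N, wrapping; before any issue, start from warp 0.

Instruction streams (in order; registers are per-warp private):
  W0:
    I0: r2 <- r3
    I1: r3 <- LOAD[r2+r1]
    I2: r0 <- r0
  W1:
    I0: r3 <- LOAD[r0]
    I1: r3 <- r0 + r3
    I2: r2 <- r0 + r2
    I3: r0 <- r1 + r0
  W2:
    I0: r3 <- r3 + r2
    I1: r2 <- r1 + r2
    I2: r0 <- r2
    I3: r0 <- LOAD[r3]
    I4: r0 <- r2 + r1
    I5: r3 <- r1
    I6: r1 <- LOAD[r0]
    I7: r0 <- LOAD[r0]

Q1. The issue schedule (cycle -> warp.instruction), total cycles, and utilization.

cycle 0: W0.I0
cycle 1: W1.I0
cycle 2: W2.I0
cycle 3: W0.I1
cycle 4: W2.I1
cycle 5: W0.I2
cycle 6: W2.I2
cycle 7: W2.I3
cycle 8: idle
cycle 9: W1.I1
cycle 10: W1.I2
cycle 11: W1.I3
cycle 12: idle
cycle 13: idle
cycle 14: idle
cycle 15: W2.I4
cycle 16: W2.I5
cycle 17: W2.I6
cycle 18: W2.I7

Answer: 19 cycles, utilization 15/19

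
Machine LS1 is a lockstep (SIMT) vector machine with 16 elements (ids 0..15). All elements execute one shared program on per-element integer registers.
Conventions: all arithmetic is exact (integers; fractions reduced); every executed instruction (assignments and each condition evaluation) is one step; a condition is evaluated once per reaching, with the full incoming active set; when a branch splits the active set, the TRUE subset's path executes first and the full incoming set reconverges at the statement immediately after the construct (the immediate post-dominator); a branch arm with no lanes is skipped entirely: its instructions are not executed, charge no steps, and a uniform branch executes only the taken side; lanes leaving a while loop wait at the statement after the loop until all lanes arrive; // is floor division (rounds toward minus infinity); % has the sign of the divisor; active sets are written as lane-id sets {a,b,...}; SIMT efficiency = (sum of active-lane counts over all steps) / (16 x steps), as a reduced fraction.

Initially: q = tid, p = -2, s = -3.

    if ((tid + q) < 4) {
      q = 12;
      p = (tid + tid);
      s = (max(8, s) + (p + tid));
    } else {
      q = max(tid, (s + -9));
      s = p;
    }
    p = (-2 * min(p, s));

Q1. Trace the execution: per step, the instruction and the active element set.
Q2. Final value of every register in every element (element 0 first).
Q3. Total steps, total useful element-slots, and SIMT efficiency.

step 0: eval ((tid + q) < 4)         {0,1,2,3,4,5,6,7,8,9,10,11,12,13,14,15}
step 1: q <- 12                      {0,1}
step 2: p <- (tid + tid)             {0,1}
step 3: s <- (max(8, s) + (p + tid)) {0,1}
step 4: q <- max(tid, (s + -9))      {2,3,4,5,6,7,8,9,10,11,12,13,14,15}
step 5: s <- p                       {2,3,4,5,6,7,8,9,10,11,12,13,14,15}
step 6: p <- (-2 * min(p, s))        {0,1,2,3,4,5,6,7,8,9,10,11,12,13,14,15}

Answer: 7 steps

q: 12,12,2,3,4,5,6,7,8,9,10,11,12,13,14,15
p: 0,-4,4,4,4,4,4,4,4,4,4,4,4,4,4,4
s: 8,11,-2,-2,-2,-2,-2,-2,-2,-2,-2,-2,-2,-2,-2,-2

steps = 7; useful = 66; efficiency = 66/112 = 33/56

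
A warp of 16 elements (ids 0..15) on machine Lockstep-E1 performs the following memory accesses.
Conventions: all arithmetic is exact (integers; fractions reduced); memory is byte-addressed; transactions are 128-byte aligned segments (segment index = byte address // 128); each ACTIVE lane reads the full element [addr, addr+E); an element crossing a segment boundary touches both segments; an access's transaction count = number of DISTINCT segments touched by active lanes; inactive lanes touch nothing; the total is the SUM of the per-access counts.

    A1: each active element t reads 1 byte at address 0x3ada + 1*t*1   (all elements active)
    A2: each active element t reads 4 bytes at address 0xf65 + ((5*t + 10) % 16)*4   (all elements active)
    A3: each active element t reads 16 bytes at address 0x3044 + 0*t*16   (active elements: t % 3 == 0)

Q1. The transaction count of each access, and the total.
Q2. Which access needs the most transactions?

A1: 1 transaction
A2: 2 transactions
A3: 1 transaction

Answer: 1,2,1; total 4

Answer: A2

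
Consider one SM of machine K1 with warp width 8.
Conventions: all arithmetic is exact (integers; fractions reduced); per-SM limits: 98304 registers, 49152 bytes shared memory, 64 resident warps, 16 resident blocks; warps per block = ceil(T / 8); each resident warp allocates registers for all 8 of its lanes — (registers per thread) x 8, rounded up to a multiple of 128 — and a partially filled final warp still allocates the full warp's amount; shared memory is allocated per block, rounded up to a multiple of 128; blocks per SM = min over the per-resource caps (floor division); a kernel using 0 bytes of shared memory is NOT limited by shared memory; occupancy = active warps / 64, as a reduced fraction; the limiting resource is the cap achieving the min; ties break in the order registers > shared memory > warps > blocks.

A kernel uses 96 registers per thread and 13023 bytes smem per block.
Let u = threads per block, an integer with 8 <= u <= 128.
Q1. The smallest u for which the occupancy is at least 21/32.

Answer: u = 105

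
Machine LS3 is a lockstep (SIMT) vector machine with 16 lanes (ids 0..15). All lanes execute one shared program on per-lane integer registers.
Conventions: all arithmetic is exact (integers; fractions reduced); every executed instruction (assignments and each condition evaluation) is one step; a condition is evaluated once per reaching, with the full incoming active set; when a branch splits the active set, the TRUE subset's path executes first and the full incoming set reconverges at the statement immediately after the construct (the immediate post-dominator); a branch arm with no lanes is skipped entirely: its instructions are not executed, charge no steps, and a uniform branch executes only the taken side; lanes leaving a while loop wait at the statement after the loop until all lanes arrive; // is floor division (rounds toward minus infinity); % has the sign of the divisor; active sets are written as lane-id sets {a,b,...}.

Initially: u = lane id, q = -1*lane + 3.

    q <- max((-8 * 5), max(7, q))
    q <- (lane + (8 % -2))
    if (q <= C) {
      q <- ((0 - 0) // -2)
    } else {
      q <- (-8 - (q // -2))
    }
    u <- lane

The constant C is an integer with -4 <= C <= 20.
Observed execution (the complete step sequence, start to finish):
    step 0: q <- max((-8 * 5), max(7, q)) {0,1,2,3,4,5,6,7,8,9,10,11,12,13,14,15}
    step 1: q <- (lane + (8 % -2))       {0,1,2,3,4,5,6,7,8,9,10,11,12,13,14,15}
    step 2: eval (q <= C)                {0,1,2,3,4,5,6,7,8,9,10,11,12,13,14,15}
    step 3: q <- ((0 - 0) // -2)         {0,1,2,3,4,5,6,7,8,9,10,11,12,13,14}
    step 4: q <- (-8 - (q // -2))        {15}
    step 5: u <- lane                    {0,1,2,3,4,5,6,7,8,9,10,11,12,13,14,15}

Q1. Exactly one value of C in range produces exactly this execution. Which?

Answer: C = 14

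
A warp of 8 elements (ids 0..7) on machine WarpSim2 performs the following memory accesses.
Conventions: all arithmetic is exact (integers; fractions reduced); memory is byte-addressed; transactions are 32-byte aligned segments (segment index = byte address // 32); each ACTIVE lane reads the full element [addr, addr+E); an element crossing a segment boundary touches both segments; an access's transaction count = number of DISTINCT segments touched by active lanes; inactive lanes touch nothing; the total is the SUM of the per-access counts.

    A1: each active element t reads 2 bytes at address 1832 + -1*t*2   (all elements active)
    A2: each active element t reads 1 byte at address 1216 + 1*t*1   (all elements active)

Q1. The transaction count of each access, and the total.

A1: 2 transactions
A2: 1 transaction

Answer: 2,1; total 3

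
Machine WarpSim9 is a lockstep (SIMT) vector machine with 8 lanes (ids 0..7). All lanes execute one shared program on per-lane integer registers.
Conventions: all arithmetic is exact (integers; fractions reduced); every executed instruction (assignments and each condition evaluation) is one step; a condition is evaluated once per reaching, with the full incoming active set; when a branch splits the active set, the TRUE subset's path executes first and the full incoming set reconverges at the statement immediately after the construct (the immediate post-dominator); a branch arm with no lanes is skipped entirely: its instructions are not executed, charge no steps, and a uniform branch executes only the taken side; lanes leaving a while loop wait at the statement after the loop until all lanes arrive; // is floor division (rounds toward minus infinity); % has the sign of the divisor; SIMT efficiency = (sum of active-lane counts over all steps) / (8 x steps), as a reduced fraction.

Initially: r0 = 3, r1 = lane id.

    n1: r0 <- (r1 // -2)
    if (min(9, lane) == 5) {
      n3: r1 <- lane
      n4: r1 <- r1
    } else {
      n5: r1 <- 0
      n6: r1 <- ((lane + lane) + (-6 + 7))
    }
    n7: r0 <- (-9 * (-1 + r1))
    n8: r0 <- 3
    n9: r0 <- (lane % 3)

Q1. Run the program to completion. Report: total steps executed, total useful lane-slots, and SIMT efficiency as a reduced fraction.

Answer: 9 steps, 56 useful, 7/9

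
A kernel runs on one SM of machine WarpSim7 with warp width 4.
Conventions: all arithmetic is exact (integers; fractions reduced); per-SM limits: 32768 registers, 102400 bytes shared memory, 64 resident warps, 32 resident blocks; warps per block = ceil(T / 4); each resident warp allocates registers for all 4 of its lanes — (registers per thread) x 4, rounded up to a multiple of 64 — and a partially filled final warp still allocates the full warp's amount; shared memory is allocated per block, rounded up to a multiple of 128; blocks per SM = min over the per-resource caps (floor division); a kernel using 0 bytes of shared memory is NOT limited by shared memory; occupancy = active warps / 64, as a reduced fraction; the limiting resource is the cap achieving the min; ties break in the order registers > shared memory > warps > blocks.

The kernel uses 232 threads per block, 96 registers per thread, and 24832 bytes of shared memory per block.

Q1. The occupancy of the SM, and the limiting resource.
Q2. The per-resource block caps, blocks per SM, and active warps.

Answer: occupancy 29/32, limited by registers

registers: 1 block
shared memory: 4 blocks
warps: 1 block
blocks: 32 blocks

Answer: 1 block, 58 active warps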